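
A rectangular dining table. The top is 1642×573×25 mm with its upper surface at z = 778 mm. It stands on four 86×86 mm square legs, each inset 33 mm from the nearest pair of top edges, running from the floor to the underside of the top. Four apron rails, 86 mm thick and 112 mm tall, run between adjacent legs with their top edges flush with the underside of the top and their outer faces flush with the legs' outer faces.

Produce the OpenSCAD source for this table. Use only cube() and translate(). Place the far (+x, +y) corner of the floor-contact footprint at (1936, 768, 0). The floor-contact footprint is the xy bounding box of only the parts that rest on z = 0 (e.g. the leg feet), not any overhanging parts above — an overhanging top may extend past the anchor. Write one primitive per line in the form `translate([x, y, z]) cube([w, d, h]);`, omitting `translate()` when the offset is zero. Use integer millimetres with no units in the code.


translate([327, 228, 753]) cube([1642, 573, 25]);
translate([360, 261, 0]) cube([86, 86, 753]);
translate([1850, 261, 0]) cube([86, 86, 753]);
translate([360, 682, 0]) cube([86, 86, 753]);
translate([1850, 682, 0]) cube([86, 86, 753]);
translate([446, 261, 641]) cube([1404, 86, 112]);
translate([446, 682, 641]) cube([1404, 86, 112]);
translate([360, 347, 641]) cube([86, 335, 112]);
translate([1850, 347, 641]) cube([86, 335, 112]);


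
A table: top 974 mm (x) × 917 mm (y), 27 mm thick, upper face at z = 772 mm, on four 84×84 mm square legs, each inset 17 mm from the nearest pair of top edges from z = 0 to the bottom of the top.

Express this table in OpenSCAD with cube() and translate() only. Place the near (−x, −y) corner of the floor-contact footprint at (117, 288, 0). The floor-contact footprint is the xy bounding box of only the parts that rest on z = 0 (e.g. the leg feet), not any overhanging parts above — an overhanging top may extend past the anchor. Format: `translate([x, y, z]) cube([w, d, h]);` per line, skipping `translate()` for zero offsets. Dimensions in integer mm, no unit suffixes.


// leg_h = 772 - 27 = 745
translate([100, 271, 745]) cube([974, 917, 27]);
translate([117, 288, 0]) cube([84, 84, 745]);
translate([973, 288, 0]) cube([84, 84, 745]);
translate([117, 1087, 0]) cube([84, 84, 745]);
translate([973, 1087, 0]) cube([84, 84, 745]);


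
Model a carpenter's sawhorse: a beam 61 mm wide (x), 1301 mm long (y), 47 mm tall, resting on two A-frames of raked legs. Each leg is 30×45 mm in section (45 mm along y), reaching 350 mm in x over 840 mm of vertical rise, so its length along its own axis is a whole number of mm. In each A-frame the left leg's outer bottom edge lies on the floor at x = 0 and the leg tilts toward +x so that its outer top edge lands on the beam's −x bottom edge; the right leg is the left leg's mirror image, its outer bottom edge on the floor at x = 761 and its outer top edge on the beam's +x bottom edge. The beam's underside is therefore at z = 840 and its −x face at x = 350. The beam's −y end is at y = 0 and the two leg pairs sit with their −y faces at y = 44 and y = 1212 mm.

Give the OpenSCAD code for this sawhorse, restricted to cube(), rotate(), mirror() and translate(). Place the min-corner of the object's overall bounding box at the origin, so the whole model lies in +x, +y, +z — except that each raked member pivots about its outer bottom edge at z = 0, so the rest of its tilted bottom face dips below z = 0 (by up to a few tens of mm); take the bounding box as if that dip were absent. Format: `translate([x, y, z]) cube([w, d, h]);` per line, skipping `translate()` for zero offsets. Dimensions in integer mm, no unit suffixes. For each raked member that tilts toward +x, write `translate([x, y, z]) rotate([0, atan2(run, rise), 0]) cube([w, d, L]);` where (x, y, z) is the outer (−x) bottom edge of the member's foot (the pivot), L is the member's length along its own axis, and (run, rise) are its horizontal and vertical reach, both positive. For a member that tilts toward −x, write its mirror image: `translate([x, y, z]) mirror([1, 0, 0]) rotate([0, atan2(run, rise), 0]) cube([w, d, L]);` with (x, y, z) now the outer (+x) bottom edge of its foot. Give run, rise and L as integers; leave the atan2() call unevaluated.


translate([350, 0, 840]) cube([61, 1301, 47]);
translate([0, 44, 0]) rotate([0, atan2(350, 840), 0]) cube([30, 45, 910]);
translate([761, 44, 0]) mirror([1, 0, 0]) rotate([0, atan2(350, 840), 0]) cube([30, 45, 910]);
translate([0, 1212, 0]) rotate([0, atan2(350, 840), 0]) cube([30, 45, 910]);
translate([761, 1212, 0]) mirror([1, 0, 0]) rotate([0, atan2(350, 840), 0]) cube([30, 45, 910]);


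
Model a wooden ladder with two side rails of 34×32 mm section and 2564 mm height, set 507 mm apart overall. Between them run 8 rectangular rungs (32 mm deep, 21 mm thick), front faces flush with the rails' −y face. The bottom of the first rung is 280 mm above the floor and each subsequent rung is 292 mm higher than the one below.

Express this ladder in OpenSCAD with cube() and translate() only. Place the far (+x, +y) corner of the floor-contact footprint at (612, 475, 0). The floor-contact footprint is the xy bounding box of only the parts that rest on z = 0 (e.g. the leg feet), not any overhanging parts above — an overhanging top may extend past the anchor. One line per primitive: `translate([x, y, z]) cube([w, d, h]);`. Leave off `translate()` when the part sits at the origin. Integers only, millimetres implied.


translate([105, 443, 0]) cube([34, 32, 2564]);
translate([578, 443, 0]) cube([34, 32, 2564]);
translate([139, 443, 280]) cube([439, 32, 21]);
translate([139, 443, 572]) cube([439, 32, 21]);
translate([139, 443, 864]) cube([439, 32, 21]);
translate([139, 443, 1156]) cube([439, 32, 21]);
translate([139, 443, 1448]) cube([439, 32, 21]);
translate([139, 443, 1740]) cube([439, 32, 21]);
translate([139, 443, 2032]) cube([439, 32, 21]);
translate([139, 443, 2324]) cube([439, 32, 21]);


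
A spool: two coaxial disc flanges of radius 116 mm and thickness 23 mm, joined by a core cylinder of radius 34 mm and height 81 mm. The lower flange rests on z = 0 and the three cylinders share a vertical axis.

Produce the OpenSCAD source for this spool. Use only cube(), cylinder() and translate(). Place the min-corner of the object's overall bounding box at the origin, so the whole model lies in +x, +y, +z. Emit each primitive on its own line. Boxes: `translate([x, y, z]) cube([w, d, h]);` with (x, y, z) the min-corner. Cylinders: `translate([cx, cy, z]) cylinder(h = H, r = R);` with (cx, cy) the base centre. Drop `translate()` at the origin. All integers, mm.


translate([116, 116, 0]) cylinder(h = 23, r = 116);
translate([116, 116, 23]) cylinder(h = 81, r = 34);
translate([116, 116, 104]) cylinder(h = 23, r = 116);


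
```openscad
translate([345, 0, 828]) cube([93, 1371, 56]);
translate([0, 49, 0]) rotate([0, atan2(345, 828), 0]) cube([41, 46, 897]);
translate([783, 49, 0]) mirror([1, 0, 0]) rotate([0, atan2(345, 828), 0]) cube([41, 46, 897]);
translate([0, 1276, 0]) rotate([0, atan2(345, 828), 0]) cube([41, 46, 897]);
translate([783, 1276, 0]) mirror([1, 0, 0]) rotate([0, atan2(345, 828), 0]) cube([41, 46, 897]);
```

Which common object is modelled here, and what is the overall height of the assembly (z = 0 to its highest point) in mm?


A sawhorse. The overall height is 884 mm.

A beam across two mirrored pairs of raked legs — a sawhorse. The beam's underside is at z = 828 (matching the legs' vertical rise in atan2(345, 828)) and the beam is 56 mm tall, so its top is at 828 + 56 = 884 mm. The raked legs top out at the beam's underside, so that is the highest point.


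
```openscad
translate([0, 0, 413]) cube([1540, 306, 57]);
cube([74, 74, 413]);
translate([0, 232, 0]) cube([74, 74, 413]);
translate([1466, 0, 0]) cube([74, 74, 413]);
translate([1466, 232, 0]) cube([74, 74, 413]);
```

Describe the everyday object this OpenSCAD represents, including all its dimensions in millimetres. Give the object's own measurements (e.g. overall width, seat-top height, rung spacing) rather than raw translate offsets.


A bench: a 1540×306 mm seat slab, 57 mm thick, top at z = 470 mm, on four 74×74 mm square legs flush with the seat corners and standing on z = 0.


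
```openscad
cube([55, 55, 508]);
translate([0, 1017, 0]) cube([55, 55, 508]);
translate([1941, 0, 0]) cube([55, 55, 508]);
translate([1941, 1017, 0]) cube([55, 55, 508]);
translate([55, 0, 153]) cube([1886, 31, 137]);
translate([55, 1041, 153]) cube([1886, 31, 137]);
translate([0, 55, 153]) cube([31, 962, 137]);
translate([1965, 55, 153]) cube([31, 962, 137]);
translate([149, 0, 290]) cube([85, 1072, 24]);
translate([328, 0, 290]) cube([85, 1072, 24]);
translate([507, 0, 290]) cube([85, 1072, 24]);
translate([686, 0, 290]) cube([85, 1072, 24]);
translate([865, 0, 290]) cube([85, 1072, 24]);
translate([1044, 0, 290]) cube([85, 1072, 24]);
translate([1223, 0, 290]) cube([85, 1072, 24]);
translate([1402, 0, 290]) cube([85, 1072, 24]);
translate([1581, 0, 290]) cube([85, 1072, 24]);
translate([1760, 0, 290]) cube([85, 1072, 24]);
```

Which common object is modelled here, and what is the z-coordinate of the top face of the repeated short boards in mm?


A bed frame. The slat-top height is 314 mm.

Four posts, four rails, and a row of slats — a bed frame. Slats sit on the rails at z = 153 + 137 = 290; with slat thickness 24, the top is 314 mm.


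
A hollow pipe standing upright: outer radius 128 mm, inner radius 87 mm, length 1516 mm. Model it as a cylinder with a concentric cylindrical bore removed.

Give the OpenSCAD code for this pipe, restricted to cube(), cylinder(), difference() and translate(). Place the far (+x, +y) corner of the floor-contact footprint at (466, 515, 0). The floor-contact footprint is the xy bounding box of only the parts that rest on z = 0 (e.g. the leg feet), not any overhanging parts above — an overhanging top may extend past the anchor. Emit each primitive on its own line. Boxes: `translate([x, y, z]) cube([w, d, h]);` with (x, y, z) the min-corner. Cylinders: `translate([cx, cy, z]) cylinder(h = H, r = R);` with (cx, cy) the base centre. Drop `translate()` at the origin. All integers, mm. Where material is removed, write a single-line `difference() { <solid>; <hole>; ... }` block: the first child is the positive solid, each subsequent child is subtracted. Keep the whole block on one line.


difference() { translate([338, 387, 0]) cylinder(h = 1516, r = 128); translate([338, 387, 0]) cylinder(h = 1516, r = 87); }


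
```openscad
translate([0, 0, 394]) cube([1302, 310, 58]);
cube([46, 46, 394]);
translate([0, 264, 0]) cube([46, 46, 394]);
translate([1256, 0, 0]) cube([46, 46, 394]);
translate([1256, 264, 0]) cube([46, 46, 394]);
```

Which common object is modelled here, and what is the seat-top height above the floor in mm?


A bench. The seat-top height is 452 mm.

A long slab on four corner posts — a bench. The slab sits at z = 394 with thickness 58, so the top is 394 + 58 = 452 mm.


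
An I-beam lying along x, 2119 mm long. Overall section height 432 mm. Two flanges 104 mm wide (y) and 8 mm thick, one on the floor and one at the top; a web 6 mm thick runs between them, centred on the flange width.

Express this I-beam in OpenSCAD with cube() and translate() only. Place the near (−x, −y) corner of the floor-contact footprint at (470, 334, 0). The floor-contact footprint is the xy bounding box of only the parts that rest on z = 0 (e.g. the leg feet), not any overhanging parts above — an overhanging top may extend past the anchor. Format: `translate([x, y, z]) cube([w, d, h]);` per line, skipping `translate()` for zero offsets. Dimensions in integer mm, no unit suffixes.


translate([470, 334, 0]) cube([2119, 104, 8]);
translate([470, 383, 8]) cube([2119, 6, 416]);
translate([470, 334, 424]) cube([2119, 104, 8]);


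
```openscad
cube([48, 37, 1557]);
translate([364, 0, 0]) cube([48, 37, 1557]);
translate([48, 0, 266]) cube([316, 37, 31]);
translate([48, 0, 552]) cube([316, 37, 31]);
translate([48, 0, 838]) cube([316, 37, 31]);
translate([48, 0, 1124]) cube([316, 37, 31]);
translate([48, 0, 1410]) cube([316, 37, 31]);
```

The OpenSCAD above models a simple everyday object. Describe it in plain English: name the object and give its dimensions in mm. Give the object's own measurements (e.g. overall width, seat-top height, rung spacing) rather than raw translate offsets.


A straight ladder. Two 48×37 mm vertical rails, 1557 mm tall, stand 412 mm apart (outside-to-outside) with their front faces coplanar on the −y side. 5 rungs, each 37 mm deep and 31 mm tall, span between the inner faces of the rails, front faces flush with the rails. The lowest rung's underside is at z = 266 mm and rungs are spaced 286 mm apart (underside to underside).


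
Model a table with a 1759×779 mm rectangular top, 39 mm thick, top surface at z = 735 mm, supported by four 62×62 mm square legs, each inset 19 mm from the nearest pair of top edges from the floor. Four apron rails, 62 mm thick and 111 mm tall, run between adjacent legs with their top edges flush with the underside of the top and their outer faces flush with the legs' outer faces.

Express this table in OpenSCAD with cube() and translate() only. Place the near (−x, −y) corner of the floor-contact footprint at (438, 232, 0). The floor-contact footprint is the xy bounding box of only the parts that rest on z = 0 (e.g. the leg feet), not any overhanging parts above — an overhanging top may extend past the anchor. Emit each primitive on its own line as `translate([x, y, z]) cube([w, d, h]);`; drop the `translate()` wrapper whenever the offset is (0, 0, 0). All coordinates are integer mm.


// leg_h = 735 - 39 = 696
// apron z = 696 - 111 = 585
translate([419, 213, 696]) cube([1759, 779, 39]);
translate([438, 232, 0]) cube([62, 62, 696]);
translate([2097, 232, 0]) cube([62, 62, 696]);
translate([438, 911, 0]) cube([62, 62, 696]);
translate([2097, 911, 0]) cube([62, 62, 696]);
translate([500, 232, 585]) cube([1597, 62, 111]);
translate([500, 911, 585]) cube([1597, 62, 111]);
translate([438, 294, 585]) cube([62, 617, 111]);
translate([2097, 294, 585]) cube([62, 617, 111]);


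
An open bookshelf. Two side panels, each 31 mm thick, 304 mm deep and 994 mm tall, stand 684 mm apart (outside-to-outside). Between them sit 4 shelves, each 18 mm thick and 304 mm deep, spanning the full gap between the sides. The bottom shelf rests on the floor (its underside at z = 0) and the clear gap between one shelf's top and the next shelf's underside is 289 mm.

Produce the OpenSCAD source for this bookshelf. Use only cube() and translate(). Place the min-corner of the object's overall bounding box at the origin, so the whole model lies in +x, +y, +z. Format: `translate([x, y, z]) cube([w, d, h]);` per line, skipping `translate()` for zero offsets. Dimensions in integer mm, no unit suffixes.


cube([31, 304, 994]);
translate([653, 0, 0]) cube([31, 304, 994]);
translate([31, 0, 0]) cube([622, 304, 18]);
translate([31, 0, 307]) cube([622, 304, 18]);
translate([31, 0, 614]) cube([622, 304, 18]);
translate([31, 0, 921]) cube([622, 304, 18]);


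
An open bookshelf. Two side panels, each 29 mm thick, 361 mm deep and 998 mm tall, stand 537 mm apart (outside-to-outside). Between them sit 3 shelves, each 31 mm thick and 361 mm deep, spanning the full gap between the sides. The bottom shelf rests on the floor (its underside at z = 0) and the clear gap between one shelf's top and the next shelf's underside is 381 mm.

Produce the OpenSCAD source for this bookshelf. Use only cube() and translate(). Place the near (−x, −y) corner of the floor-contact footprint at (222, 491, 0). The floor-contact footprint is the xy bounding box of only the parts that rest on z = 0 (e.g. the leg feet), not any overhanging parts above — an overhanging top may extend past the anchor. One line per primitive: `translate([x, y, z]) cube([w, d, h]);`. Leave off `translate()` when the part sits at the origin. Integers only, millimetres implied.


translate([222, 491, 0]) cube([29, 361, 998]);
translate([730, 491, 0]) cube([29, 361, 998]);
translate([251, 491, 0]) cube([479, 361, 31]);
translate([251, 491, 412]) cube([479, 361, 31]);
translate([251, 491, 824]) cube([479, 361, 31]);


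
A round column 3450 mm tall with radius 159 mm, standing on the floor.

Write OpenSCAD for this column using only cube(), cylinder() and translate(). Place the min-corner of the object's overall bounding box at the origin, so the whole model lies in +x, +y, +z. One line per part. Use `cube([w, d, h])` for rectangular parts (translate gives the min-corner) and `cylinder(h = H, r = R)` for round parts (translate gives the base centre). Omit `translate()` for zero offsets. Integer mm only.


translate([159, 159, 0]) cylinder(h = 3450, r = 159);


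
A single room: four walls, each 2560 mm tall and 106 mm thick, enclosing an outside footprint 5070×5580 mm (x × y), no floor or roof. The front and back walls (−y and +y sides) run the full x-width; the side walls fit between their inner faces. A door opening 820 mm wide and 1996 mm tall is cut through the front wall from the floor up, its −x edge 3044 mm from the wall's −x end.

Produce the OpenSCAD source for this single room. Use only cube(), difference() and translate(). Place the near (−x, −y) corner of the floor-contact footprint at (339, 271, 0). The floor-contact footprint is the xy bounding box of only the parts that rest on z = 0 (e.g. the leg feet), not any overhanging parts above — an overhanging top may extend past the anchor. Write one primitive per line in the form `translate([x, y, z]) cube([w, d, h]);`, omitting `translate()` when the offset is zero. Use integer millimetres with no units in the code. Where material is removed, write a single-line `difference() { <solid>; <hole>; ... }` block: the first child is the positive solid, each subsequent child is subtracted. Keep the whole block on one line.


difference() { translate([339, 271, 0]) cube([5070, 106, 2560]); translate([3383, 271, 0]) cube([820, 106, 1996]); }
translate([339, 5745, 0]) cube([5070, 106, 2560]);
translate([339, 377, 0]) cube([106, 5368, 2560]);
translate([5303, 377, 0]) cube([106, 5368, 2560]);


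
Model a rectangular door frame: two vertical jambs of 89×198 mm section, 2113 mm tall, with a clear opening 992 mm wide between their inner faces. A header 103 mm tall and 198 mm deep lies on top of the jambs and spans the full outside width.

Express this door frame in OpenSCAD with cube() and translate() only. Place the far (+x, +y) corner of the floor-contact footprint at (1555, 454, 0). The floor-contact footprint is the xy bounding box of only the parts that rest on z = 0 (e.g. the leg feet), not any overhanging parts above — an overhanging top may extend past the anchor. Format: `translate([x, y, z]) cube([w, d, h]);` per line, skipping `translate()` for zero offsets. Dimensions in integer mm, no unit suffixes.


translate([385, 256, 0]) cube([89, 198, 2113]);
translate([1466, 256, 0]) cube([89, 198, 2113]);
translate([385, 256, 2113]) cube([1170, 198, 103]);


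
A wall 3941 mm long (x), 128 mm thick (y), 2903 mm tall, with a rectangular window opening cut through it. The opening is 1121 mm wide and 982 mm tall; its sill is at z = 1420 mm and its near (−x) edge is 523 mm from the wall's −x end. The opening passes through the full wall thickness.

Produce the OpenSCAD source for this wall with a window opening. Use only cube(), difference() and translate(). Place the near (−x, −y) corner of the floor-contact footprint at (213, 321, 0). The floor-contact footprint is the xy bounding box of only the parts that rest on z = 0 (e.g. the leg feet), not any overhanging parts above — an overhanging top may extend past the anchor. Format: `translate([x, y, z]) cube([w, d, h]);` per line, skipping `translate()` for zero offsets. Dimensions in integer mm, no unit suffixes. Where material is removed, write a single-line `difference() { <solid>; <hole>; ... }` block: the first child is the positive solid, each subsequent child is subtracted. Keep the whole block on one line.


difference() { translate([213, 321, 0]) cube([3941, 128, 2903]); translate([736, 321, 1420]) cube([1121, 128, 982]); }


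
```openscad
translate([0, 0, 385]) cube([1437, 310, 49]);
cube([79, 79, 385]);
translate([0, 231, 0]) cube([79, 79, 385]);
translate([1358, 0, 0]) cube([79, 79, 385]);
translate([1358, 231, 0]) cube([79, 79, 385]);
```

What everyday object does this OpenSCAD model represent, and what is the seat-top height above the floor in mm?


A bench. The seat-top height is 434 mm.

A long slab on four corner posts — a bench. The slab sits at z = 385 with thickness 49, so the top is 385 + 49 = 434 mm.


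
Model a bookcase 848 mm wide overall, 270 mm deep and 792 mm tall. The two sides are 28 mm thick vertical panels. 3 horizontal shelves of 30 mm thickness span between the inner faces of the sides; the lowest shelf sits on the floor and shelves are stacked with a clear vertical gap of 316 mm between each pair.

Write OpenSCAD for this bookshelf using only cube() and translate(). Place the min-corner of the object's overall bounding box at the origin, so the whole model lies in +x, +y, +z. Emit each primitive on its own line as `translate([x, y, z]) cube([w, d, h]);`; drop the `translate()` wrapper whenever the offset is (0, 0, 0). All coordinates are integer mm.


cube([28, 270, 792]);
translate([820, 0, 0]) cube([28, 270, 792]);
translate([28, 0, 0]) cube([792, 270, 30]);
translate([28, 0, 346]) cube([792, 270, 30]);
translate([28, 0, 692]) cube([792, 270, 30]);


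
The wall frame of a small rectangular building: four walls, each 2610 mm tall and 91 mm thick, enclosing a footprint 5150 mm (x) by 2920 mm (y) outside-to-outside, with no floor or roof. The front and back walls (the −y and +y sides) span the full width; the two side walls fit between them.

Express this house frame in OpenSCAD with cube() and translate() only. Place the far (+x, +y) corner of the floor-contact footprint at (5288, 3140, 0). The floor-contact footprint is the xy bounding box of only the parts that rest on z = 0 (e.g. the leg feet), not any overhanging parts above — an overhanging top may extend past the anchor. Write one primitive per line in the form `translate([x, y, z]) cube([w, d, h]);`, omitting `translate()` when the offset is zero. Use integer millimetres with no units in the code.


translate([138, 220, 0]) cube([5150, 91, 2610]);
translate([138, 3049, 0]) cube([5150, 91, 2610]);
translate([138, 311, 0]) cube([91, 2738, 2610]);
translate([5197, 311, 0]) cube([91, 2738, 2610]);


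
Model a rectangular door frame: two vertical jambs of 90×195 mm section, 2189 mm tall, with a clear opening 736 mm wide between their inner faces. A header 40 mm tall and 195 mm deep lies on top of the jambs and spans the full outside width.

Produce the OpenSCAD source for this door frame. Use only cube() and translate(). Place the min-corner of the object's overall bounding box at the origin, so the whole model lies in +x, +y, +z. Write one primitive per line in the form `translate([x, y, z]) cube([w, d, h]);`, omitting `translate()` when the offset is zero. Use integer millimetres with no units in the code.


cube([90, 195, 2189]);
translate([826, 0, 0]) cube([90, 195, 2189]);
translate([0, 0, 2189]) cube([916, 195, 40]);


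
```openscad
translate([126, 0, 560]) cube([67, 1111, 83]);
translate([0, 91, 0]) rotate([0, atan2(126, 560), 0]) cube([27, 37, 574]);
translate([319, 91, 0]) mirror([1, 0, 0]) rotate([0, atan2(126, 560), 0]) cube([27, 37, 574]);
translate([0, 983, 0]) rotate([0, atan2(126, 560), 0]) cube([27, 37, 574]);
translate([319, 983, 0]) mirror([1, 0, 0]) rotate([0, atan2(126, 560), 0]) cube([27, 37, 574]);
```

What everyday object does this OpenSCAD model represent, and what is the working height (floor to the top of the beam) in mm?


A sawhorse. The overall height is 643 mm.

A beam across two mirrored pairs of raked legs — a sawhorse. The beam's underside is at z = 560 (matching the legs' vertical rise in atan2(126, 560)) and the beam is 83 mm tall, so its top is at 560 + 83 = 643 mm. The raked legs top out at the beam's underside, so that is the highest point.


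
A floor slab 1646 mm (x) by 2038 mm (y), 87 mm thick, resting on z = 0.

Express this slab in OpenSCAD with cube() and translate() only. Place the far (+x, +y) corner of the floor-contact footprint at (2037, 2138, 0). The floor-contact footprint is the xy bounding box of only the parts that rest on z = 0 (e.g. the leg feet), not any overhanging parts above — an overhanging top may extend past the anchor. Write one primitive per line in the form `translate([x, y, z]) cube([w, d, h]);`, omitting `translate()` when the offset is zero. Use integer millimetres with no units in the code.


translate([391, 100, 0]) cube([1646, 2038, 87]);


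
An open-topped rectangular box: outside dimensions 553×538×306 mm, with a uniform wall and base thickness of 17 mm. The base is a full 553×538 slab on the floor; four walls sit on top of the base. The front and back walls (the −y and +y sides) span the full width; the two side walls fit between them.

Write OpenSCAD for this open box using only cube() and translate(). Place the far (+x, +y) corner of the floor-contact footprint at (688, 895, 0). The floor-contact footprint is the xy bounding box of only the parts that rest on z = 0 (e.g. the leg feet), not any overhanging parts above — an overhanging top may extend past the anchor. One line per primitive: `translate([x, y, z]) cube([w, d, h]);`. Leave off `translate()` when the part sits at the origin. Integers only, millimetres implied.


translate([135, 357, 0]) cube([553, 538, 17]);
translate([135, 357, 17]) cube([553, 17, 289]);
translate([135, 878, 17]) cube([553, 17, 289]);
translate([135, 374, 17]) cube([17, 504, 289]);
translate([671, 374, 17]) cube([17, 504, 289]);


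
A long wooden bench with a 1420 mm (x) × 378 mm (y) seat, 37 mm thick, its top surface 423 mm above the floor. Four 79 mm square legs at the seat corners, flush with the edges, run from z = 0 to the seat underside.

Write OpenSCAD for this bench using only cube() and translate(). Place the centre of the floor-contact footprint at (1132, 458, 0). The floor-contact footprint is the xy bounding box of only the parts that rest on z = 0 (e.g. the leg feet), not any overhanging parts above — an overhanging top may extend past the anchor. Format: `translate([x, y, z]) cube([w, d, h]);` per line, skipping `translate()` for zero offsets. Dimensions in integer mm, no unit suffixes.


translate([422, 269, 386]) cube([1420, 378, 37]);
translate([422, 269, 0]) cube([79, 79, 386]);
translate([422, 568, 0]) cube([79, 79, 386]);
translate([1763, 269, 0]) cube([79, 79, 386]);
translate([1763, 568, 0]) cube([79, 79, 386]);


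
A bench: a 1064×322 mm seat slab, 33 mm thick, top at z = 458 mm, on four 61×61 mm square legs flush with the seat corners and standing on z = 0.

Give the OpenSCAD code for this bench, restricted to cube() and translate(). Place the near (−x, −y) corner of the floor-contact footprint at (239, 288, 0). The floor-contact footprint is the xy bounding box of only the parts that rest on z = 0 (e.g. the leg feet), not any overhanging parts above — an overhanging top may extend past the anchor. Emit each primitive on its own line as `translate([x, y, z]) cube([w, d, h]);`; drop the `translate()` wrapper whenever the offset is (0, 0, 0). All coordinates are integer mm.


translate([239, 288, 425]) cube([1064, 322, 33]);
translate([239, 288, 0]) cube([61, 61, 425]);
translate([239, 549, 0]) cube([61, 61, 425]);
translate([1242, 288, 0]) cube([61, 61, 425]);
translate([1242, 549, 0]) cube([61, 61, 425]);


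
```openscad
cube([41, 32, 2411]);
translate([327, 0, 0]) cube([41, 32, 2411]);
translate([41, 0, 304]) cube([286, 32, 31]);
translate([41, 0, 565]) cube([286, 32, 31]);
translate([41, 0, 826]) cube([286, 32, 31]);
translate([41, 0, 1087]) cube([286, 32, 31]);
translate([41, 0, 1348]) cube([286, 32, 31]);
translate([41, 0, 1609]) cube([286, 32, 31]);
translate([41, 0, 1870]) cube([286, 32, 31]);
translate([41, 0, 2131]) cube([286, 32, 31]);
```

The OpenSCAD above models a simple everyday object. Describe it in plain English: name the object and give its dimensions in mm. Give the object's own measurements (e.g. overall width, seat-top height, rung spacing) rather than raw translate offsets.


A straight ladder. Two 41×32 mm vertical rails, 2411 mm tall, stand 368 mm apart (outside-to-outside) with their front faces coplanar on the −y side. 8 rungs, each 32 mm deep and 31 mm tall, span between the inner faces of the rails, front faces flush with the rails. The lowest rung's underside is at z = 304 mm and rungs are spaced 261 mm apart (underside to underside).


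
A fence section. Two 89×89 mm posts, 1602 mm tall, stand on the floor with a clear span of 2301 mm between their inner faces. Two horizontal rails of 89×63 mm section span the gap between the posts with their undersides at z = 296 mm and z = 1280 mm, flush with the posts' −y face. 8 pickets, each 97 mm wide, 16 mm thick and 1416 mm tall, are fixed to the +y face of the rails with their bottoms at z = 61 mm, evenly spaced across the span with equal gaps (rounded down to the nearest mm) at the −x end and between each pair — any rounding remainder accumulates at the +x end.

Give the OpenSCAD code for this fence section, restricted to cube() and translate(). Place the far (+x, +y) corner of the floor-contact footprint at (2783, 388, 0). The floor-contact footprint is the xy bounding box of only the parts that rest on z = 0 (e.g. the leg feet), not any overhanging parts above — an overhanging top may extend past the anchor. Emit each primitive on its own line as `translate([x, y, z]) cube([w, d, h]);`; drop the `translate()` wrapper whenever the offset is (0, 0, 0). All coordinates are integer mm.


translate([304, 299, 0]) cube([89, 89, 1602]);
translate([2694, 299, 0]) cube([89, 89, 1602]);
translate([393, 299, 296]) cube([2301, 89, 63]);
translate([393, 299, 1280]) cube([2301, 89, 63]);
translate([562, 388, 61]) cube([97, 16, 1416]);
translate([828, 388, 61]) cube([97, 16, 1416]);
translate([1094, 388, 61]) cube([97, 16, 1416]);
translate([1360, 388, 61]) cube([97, 16, 1416]);
translate([1626, 388, 61]) cube([97, 16, 1416]);
translate([1892, 388, 61]) cube([97, 16, 1416]);
translate([2158, 388, 61]) cube([97, 16, 1416]);
translate([2424, 388, 61]) cube([97, 16, 1416]);


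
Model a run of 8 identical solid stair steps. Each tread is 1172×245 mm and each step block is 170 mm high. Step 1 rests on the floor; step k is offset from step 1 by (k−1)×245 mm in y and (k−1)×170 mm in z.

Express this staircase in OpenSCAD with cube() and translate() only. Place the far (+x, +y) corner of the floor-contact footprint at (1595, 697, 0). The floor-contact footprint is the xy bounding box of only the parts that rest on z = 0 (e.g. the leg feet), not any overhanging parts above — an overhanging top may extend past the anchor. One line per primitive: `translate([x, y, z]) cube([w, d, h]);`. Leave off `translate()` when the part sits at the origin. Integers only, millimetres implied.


translate([423, 452, 0]) cube([1172, 245, 170]);
translate([423, 697, 170]) cube([1172, 245, 170]);
translate([423, 942, 340]) cube([1172, 245, 170]);
translate([423, 1187, 510]) cube([1172, 245, 170]);
translate([423, 1432, 680]) cube([1172, 245, 170]);
translate([423, 1677, 850]) cube([1172, 245, 170]);
translate([423, 1922, 1020]) cube([1172, 245, 170]);
translate([423, 2167, 1190]) cube([1172, 245, 170]);


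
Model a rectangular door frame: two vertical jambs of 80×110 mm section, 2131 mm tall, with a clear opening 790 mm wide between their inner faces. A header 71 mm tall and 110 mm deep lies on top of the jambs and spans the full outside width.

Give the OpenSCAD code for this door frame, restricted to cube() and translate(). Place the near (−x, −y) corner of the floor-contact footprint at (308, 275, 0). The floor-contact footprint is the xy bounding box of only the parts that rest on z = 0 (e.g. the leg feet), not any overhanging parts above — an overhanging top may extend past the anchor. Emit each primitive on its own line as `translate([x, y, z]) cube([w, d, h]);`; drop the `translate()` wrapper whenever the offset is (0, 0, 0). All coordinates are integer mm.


translate([308, 275, 0]) cube([80, 110, 2131]);
translate([1178, 275, 0]) cube([80, 110, 2131]);
translate([308, 275, 2131]) cube([950, 110, 71]);


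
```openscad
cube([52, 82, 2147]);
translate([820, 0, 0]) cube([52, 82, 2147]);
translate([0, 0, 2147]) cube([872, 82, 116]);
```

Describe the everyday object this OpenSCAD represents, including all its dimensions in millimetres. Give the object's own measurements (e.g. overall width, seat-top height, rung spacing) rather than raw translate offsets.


A door frame. The clear opening is 768 mm wide and 2147 mm high. Two 52 mm wide jambs, 82 mm deep, stand either side of the opening from the floor to the top of the opening. A 116 mm thick head sits across the top of both jambs, spanning the full outside width of the frame.


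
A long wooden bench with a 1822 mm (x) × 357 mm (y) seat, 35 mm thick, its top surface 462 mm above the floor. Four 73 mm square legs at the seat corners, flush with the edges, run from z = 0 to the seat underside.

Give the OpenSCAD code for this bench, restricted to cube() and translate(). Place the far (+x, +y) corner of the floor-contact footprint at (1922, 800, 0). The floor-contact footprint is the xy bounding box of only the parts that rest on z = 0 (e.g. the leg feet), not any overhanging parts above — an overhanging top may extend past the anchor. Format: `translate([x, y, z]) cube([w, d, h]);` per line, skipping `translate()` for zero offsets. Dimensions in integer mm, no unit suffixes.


translate([100, 443, 427]) cube([1822, 357, 35]);
translate([100, 443, 0]) cube([73, 73, 427]);
translate([100, 727, 0]) cube([73, 73, 427]);
translate([1849, 443, 0]) cube([73, 73, 427]);
translate([1849, 727, 0]) cube([73, 73, 427]);


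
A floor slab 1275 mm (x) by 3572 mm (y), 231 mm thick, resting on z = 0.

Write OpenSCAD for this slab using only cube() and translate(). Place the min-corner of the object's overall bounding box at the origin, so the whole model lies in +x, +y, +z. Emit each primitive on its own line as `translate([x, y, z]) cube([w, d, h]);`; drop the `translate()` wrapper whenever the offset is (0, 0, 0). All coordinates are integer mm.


cube([1275, 3572, 231]);


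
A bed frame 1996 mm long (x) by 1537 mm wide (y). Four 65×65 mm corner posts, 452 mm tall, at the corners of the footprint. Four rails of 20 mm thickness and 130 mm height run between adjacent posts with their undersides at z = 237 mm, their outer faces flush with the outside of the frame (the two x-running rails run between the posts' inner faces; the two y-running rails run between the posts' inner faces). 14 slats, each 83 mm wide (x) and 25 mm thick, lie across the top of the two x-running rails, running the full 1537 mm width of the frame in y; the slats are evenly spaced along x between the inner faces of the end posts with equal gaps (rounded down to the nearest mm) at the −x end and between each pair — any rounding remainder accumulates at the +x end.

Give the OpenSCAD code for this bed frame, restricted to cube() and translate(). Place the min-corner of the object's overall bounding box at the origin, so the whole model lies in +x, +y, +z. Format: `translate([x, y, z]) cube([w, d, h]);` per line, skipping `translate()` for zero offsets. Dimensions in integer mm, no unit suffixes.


// slat z = rail_z + rail_h = 237 + 130 = 367
// slat gap = ⌊(1866 − 14·83) / 15⌋ = 46
cube([65, 65, 452]);
translate([0, 1472, 0]) cube([65, 65, 452]);
translate([1931, 0, 0]) cube([65, 65, 452]);
translate([1931, 1472, 0]) cube([65, 65, 452]);
translate([65, 0, 237]) cube([1866, 20, 130]);
translate([65, 1517, 237]) cube([1866, 20, 130]);
translate([0, 65, 237]) cube([20, 1407, 130]);
translate([1976, 65, 237]) cube([20, 1407, 130]);
translate([111, 0, 367]) cube([83, 1537, 25]);
translate([240, 0, 367]) cube([83, 1537, 25]);
translate([369, 0, 367]) cube([83, 1537, 25]);
translate([498, 0, 367]) cube([83, 1537, 25]);
translate([627, 0, 367]) cube([83, 1537, 25]);
translate([756, 0, 367]) cube([83, 1537, 25]);
translate([885, 0, 367]) cube([83, 1537, 25]);
translate([1014, 0, 367]) cube([83, 1537, 25]);
translate([1143, 0, 367]) cube([83, 1537, 25]);
translate([1272, 0, 367]) cube([83, 1537, 25]);
translate([1401, 0, 367]) cube([83, 1537, 25]);
translate([1530, 0, 367]) cube([83, 1537, 25]);
translate([1659, 0, 367]) cube([83, 1537, 25]);
translate([1788, 0, 367]) cube([83, 1537, 25]);


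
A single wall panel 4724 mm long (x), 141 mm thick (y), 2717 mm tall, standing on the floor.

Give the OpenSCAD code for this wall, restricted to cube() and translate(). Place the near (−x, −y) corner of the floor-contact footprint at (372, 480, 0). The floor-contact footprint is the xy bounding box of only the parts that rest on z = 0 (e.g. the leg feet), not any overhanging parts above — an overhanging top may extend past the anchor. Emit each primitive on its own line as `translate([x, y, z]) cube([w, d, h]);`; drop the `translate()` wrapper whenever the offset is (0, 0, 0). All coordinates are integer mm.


translate([372, 480, 0]) cube([4724, 141, 2717]);


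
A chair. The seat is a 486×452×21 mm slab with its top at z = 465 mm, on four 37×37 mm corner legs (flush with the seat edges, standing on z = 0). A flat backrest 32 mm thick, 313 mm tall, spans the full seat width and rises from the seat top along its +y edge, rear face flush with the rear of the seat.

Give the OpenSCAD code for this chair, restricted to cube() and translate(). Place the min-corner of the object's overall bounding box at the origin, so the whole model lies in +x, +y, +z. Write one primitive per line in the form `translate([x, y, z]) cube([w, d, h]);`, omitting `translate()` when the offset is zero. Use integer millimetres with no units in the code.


translate([0, 0, 444]) cube([486, 452, 21]);
cube([37, 37, 444]);
translate([449, 0, 0]) cube([37, 37, 444]);
translate([0, 415, 0]) cube([37, 37, 444]);
translate([449, 415, 0]) cube([37, 37, 444]);
translate([0, 420, 465]) cube([486, 32, 313]);


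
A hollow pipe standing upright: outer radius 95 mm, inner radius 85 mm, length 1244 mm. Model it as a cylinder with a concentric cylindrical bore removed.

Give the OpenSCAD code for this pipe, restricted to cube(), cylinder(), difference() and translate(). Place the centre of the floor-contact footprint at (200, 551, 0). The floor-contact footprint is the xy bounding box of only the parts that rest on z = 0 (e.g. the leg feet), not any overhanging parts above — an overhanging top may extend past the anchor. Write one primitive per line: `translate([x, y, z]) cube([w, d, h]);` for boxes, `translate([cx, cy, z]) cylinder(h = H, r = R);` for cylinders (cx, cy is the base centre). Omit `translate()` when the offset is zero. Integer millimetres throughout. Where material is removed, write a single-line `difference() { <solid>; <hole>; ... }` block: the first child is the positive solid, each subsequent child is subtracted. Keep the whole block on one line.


difference() { translate([200, 551, 0]) cylinder(h = 1244, r = 95); translate([200, 551, 0]) cylinder(h = 1244, r = 85); }


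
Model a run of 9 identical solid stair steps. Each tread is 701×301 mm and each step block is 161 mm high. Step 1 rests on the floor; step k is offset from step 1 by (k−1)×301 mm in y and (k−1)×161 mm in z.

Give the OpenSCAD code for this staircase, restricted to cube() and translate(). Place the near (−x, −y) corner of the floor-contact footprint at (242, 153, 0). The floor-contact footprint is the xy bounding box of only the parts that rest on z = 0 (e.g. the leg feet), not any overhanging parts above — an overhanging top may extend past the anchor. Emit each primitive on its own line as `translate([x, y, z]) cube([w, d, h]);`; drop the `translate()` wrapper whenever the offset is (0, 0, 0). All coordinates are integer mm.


translate([242, 153, 0]) cube([701, 301, 161]);
translate([242, 454, 161]) cube([701, 301, 161]);
translate([242, 755, 322]) cube([701, 301, 161]);
translate([242, 1056, 483]) cube([701, 301, 161]);
translate([242, 1357, 644]) cube([701, 301, 161]);
translate([242, 1658, 805]) cube([701, 301, 161]);
translate([242, 1959, 966]) cube([701, 301, 161]);
translate([242, 2260, 1127]) cube([701, 301, 161]);
translate([242, 2561, 1288]) cube([701, 301, 161]);
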